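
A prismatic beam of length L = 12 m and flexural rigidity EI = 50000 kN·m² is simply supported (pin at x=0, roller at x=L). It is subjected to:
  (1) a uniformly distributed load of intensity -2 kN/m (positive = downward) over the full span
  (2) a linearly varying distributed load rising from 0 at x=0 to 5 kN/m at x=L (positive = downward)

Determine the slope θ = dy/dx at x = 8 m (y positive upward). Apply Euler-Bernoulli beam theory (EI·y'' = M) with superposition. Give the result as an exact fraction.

θ(8) = 13/56250 rad

Load 1 — uniform load w=-2 kN/m over full span:
  θ_1 = -w(L³-6Lx²+4x³)/(24EI) = -(-2)·(12³-6·12·8²+4·8³)/(24·50000) = -13/9375 rad
Load 2 — triangular load w₀=5 kN/m (0→w₀ over full span):
  θ_2 = -w₀(7L⁴-30L²x²+15x⁴)/(360LEI) = -5·(7·12⁴-30·12²·8²+15·8⁴)/(360·12·50000) = 91/56250 rad
Superposition: θ = Σ θ_i = 13/56250 rad ≈ 0.000231 rad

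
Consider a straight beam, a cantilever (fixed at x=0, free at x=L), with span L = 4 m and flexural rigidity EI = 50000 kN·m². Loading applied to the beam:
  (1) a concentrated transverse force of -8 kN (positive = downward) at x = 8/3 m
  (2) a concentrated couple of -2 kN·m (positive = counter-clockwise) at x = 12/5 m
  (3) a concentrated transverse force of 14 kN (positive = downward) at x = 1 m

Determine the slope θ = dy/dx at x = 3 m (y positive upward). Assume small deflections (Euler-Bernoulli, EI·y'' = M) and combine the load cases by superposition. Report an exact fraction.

θ(3) = 749/2250000 rad

Load 1 — point force P=-8 kN at a=8/3 m (b=L-a=4/3):
  θ_1 = -Pa²/(2EI)  [x>a] = -(-8)·(8/3)²/(2·50000) = 16/28125 rad
Load 2 — applied couple M₀=-2 kN·m at a=12/5 m (b=L-a=8/5):
  θ_2 = M₀a/EI  [x>a] = (-2)·(12/5)/50000 = -3/31250 rad
Load 3 — point force P=14 kN at a=1 m (b=L-a=3):
  θ_3 = -Pa²/(2EI)  [x>a] = -14·1²/(2·50000) = -7/50000 rad
Superposition: θ = Σ θ_i = 749/2250000 rad ≈ 0.000333 rad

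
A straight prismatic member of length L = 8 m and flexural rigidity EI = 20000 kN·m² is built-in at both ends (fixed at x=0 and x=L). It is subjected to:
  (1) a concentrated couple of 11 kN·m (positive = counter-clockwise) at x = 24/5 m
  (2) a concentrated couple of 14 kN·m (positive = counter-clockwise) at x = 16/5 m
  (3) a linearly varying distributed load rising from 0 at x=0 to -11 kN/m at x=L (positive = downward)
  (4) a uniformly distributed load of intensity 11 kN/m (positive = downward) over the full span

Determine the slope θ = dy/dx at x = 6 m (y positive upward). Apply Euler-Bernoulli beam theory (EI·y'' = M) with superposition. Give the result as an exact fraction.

Load 1 — applied couple M₀=11 kN·m at a=24/5 m (b=L-a=16/5):
  θ_1 = (R_Ax²/2 - M_Ax - M₀(x-a))/EI  [x>a] with R_A=99/50, M_A=88/25 = ((99/50)·6²/2 - (88/25)·6 - 11·(6-(24/5)))/20000 = 33/500000 rad
Load 2 — applied couple M₀=14 kN·m at a=16/5 m (b=L-a=24/5):
  θ_2 = (R_Ax²/2 - M_Ax - M₀(x-a))/EI  [x>a] with R_A=63/25, M_A=42/25 = ((63/25)·6²/2 - (42/25)·6 - 14·(6-(16/5)))/20000 = -49/250000 rad
Load 3 — triangular load w₀=-11 kN/m (0→w₀ over full span):
  θ_3 = -w₀(2x(L-x)(L-2x)(x+2L)+x²(L-x)²)/(120LEI) = -(-11)·(2·6·(8-6)·(8-2·6)·(6+2·8)+6²·(8-6)²)/(120·8·20000) = -451/400000 rad
Load 4 — uniform load w=11 kN/m over full span:
  θ_4 = -wx(L-x)(L-2x)/(12EI) = -11·6·(8-6)·(8-2·6)/(12·20000) = 11/5000 rad
Superposition: θ = Σ θ_i = 377/400000 rad ≈ 0.000942 rad

θ(6) = 377/400000 rad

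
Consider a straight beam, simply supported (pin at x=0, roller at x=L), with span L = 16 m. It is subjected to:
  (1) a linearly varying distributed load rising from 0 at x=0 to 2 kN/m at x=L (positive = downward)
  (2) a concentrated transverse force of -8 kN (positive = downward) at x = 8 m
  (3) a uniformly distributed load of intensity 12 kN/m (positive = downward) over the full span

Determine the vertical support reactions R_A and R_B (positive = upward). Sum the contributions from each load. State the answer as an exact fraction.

Load 1 — triangular load w₀=2 kN/m (0→w₀ over full span):
  R_A = w₀L/6 = 2·16/6 = 16/3 kN
  R_B = w₀L/3 = 2·16/3 = 32/3 kN
Load 2 — point force P=-8 kN at a=8 m (b=L-a=8):
  R_A = Pb/L = (-8)·8/16 = -4 kN
  R_B = Pa/L = (-8)·8/16 = -4 kN
Load 3 — uniform load w=12 kN/m over full span:
  R_A = wL/2 = 12·16/2 = 96 kN
  R_B = wL/2 = 12·16/2 = 96 kN
Superposition: R_A = 292/3 kN, R_B = 308/3 kN

R_A = 292/3 kN, R_B = 308/3 kN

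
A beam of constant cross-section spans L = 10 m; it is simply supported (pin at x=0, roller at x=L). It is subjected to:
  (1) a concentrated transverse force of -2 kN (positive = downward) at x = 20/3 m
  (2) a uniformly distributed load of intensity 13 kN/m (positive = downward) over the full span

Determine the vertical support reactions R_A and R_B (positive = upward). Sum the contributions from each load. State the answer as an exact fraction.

Load 1 — point force P=-2 kN at a=20/3 m (b=L-a=10/3):
  R_A = Pb/L = (-2)·(10/3)/10 = -2/3 kN
  R_B = Pa/L = (-2)·(20/3)/10 = -4/3 kN
Load 2 — uniform load w=13 kN/m over full span:
  R_A = wL/2 = 13·10/2 = 65 kN
  R_B = wL/2 = 13·10/2 = 65 kN
Superposition: R_A = 193/3 kN, R_B = 191/3 kN

R_A = 193/3 kN, R_B = 191/3 kN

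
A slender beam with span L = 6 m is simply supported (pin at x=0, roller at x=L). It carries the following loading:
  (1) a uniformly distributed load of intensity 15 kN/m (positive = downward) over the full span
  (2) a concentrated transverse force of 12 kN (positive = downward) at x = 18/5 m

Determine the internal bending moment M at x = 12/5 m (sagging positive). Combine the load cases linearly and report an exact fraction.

Load 1 — uniform load w=15 kN/m over full span:
  M_1 = wx(L-x)/2 = 15·(12/5)·(6-(12/5))/2 = 324/5 kN·m
Load 2 — point force P=12 kN at a=18/5 m (b=L-a=12/5):
  M_2 = Pbx/L  [x≤a] = 12·(12/5)·(12/5)/6 = 288/25 kN·m
Superposition: M = Σ M_i = 1908/25 kN·m ≈ 76.320000 kN·m

M(12/5) = 1908/25 kN·m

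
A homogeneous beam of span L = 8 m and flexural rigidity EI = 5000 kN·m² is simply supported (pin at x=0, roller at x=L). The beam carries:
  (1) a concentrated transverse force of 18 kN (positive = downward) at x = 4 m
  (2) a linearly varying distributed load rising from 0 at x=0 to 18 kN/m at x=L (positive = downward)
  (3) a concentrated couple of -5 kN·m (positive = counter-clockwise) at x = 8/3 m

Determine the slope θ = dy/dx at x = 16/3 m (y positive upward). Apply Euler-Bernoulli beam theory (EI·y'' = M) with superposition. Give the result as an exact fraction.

θ(16/3) = 4337/168750 rad

Load 1 — point force P=18 kN at a=4 m (b=L-a=4):
  θ_1 = -Pa(2L²-6Lx+3x²+a²)/(6LEI)  [x>a] = -18·4·(2·8²-6·8·(16/3)+3·(16/3)²+4²)/(6·8·5000) = 1/125 rad
Load 2 — triangular load w₀=18 kN/m (0→w₀ over full span):
  θ_2 = -w₀(7L⁴-30L²x²+15x⁴)/(360LEI) = -18·(7·8⁴-30·8²·(16/3)²+15·(16/3)⁴)/(360·8·5000) = 1456/84375 rad
Load 3 — applied couple M₀=-5 kN·m at a=8/3 m (b=L-a=16/3):
  θ_3 = (M₀x²/(2L)-M₀(x-a)+C₁)/EI  [x>a] with C₁=M₀(3b²-L²)/(6L)=-20/9 = ((-5)·(16/3)²/(2·8)-(-5)·((16/3)-(8/3))+(-20/9))/5000 = 1/2250 rad
Superposition: θ = Σ θ_i = 4337/168750 rad ≈ 0.025701 rad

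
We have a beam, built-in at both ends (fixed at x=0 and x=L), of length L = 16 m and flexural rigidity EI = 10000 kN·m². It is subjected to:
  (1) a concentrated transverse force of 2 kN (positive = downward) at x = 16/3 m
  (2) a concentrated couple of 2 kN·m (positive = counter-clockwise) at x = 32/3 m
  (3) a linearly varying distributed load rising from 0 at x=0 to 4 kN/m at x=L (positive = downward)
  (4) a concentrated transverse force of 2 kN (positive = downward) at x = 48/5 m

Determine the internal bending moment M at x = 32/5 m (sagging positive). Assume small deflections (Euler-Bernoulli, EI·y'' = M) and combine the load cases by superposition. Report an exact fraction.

Load 1 — point force P=2 kN at a=16/3 m (b=L-a=32/3):
  M_1 = Pa²(a+3b)(L-x)/L³ - Pa²b/L²  [x>a] = 2·(16/3)²·((16/3)+3·(32/3))·(16-(32/5))/16³ - 2·(16/3)²·(32/3)/16² = 352/135 kN·m
Load 2 — applied couple M₀=2 kN·m at a=32/3 m (b=L-a=16/3):
  M_2 = R_Ax - M_A  [x≤a] with R_A=1/6, M_A=2/3 = (1/6)·(32/5) - (2/3) = 2/5 kN·m
Load 3 — triangular load w₀=4 kN/m (0→w₀ over full span):
  M_3 = 3w₀Lx/20 - w₀L²/30 - w₀x³/(6L) = 3·4·16·(32/5)/20 - 4·16²/30 - 4·(32/5)³/(6·16) = 2048/125 kN·m
Load 4 — point force P=2 kN at a=48/5 m (b=L-a=32/5):
  M_4 = Pb²(3a+b)x/L³ - Pab²/L²  [x≤a] = 2·(32/5)²·(3·(48/5)+(32/5))·(32/5)/16³ - 2·(48/5)·(32/5)²/16² = 896/625 kN·m
Superposition: M = Σ M_i = 351422/16875 kN·m ≈ 20.825007 kN·m

M(32/5) = 351422/16875 kN·m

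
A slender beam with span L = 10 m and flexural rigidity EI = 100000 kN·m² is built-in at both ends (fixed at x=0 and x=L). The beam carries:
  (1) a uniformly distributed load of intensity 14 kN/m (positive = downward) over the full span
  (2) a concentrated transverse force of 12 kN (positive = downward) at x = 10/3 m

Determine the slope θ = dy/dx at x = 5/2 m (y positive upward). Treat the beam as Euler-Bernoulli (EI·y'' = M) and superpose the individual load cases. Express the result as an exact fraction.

θ(5/2) = -121/96000 rad

Load 1 — uniform load w=14 kN/m over full span:
  θ_1 = -wx(L-x)(L-2x)/(12EI) = -14·(5/2)·(10-(5/2))·(10-2·(5/2))/(12·100000) = -7/6400 rad
Load 2 — point force P=12 kN at a=10/3 m (b=L-a=20/3):
  θ_2 = -Pb²x(2aL-(3a+b)x)/(2L³EI)  [x≤a] = -12·(20/3)²·(5/2)·(2·(10/3)·10-(3·(10/3)+(20/3))·(5/2))/(2·10³·100000) = -1/6000 rad
Superposition: θ = Σ θ_i = -121/96000 rad ≈ -0.001260 rad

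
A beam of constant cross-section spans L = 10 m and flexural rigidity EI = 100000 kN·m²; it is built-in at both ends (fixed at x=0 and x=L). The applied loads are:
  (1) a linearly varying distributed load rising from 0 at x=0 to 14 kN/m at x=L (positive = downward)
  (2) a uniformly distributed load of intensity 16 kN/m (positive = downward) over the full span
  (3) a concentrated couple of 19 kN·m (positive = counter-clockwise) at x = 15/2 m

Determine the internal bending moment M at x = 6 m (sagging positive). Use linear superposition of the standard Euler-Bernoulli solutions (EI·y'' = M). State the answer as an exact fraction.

M(6) = 7559/80 kN·m

Load 1 — triangular load w₀=14 kN/m (0→w₀ over full span):
  M_1 = 3w₀Lx/20 - w₀L²/30 - w₀x³/(6L) = 3·14·10·6/20 - 14·10²/30 - 14·6³/(6·10) = 434/15 kN·m
Load 2 — uniform load w=16 kN/m over full span:
  M_2 = wLx/2 - wL²/12 - wx²/2 = 16·10·6/2 - 16·10²/12 - 16·6²/2 = 176/3 kN·m
Load 3 — applied couple M₀=19 kN·m at a=15/2 m (b=L-a=5/2):
  M_3 = R_Ax - M_A  [x≤a] with R_A=171/80, M_A=95/16 = (171/80)·6 - (95/16) = 551/80 kN·m
Superposition: M = Σ M_i = 7559/80 kN·m ≈ 94.487500 kN·m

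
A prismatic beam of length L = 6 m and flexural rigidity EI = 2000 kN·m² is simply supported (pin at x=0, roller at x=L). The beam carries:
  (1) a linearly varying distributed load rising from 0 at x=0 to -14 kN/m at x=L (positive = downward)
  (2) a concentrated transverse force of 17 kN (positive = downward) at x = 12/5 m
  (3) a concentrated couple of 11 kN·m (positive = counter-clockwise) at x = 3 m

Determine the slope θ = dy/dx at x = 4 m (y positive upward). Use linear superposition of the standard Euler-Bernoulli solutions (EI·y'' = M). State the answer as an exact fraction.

Load 1 — triangular load w₀=-14 kN/m (0→w₀ over full span):
  θ_1 = -w₀(7L⁴-30L²x²+15x⁴)/(360LEI) = -(-14)·(7·6⁴-30·6²·4²+15·4⁴)/(360·6·2000) = -637/45000 rad
Load 2 — point force P=17 kN at a=12/5 m (b=L-a=18/5):
  θ_2 = -Pa(2L²-6Lx+3x²+a²)/(6LEI)  [x>a] = -17·(12/5)·(2·6²-6·6·4+3·4²+(12/5)²)/(6·6·2000) = 323/31250 rad
Load 3 — applied couple M₀=11 kN·m at a=3 m (b=L-a=3):
  θ_3 = (M₀x²/(2L)-M₀(x-a)+C₁)/EI  [x>a] with C₁=M₀(3b²-L²)/(6L)=-11/4 = (11·4²/(2·6)-11·(4-3)+(-11/4))/2000 = 11/24000 rad
Superposition: θ = Σ θ_i = -30251/9000000 rad ≈ -0.003361 rad

θ(4) = -30251/9000000 rad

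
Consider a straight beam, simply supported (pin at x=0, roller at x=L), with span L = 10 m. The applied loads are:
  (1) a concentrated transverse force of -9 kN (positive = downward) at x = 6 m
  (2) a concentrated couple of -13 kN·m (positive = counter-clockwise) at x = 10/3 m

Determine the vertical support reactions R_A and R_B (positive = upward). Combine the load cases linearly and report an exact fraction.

Load 1 — point force P=-9 kN at a=6 m (b=L-a=4):
  R_A = Pb/L = (-9)·4/10 = -18/5 kN
  R_B = Pa/L = (-9)·6/10 = -27/5 kN
Load 2 — applied couple M₀=-13 kN·m at a=10/3 m (b=L-a=20/3):
  R_A = M₀/L = (-13)/10 = -13/10 kN
  R_B = -M₀/L = -(-13)/10 = 13/10 kN
Superposition: R_A = -49/10 kN, R_B = -41/10 kN

R_A = -49/10 kN, R_B = -41/10 kN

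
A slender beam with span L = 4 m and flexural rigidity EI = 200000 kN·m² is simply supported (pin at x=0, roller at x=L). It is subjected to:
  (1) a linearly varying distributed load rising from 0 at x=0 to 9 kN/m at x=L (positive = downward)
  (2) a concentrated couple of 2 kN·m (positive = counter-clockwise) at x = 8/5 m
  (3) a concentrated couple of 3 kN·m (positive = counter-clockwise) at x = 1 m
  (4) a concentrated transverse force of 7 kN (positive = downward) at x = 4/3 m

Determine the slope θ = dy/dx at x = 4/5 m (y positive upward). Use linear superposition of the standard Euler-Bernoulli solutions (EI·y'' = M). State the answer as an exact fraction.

θ(4/5) = -5207077/81000000000 rad

Load 1 — triangular load w₀=9 kN/m (0→w₀ over full span):
  θ_1 = -w₀(7L⁴-30L²x²+15x⁴)/(360LEI) = -9·(7·4⁴-30·4²·(4/5)²+15·(4/5)⁴)/(360·4·200000) = -91/1953125 rad
Load 2 — applied couple M₀=2 kN·m at a=8/5 m (b=L-a=12/5):
  θ_2 = (M₀x²/(2L)+C₁)/EI  [x≤a] with C₁=M₀(3b²-L²)/(6L)=8/75 = (2·(4/5)²/(2·4)+(8/75))/200000 = 1/750000 rad
Load 3 — applied couple M₀=3 kN·m at a=1 m (b=L-a=3):
  θ_3 = (M₀x²/(2L)+C₁)/EI  [x≤a] with C₁=M₀(3b²-L²)/(6L)=11/8 = (3·(4/5)²/(2·4)+(11/8))/200000 = 323/40000000 rad
Load 4 — point force P=7 kN at a=4/3 m (b=L-a=8/3):
  θ_4 = -Pb(L²-b²-3x²)/(6LEI)  [x≤a] = -7·(8/3)·(4²-(8/3)²-3·(4/5)²)/(6·4·200000) = -343/12656250 rad
Superposition: θ = Σ θ_i = -5207077/81000000000 rad ≈ -0.000064 rad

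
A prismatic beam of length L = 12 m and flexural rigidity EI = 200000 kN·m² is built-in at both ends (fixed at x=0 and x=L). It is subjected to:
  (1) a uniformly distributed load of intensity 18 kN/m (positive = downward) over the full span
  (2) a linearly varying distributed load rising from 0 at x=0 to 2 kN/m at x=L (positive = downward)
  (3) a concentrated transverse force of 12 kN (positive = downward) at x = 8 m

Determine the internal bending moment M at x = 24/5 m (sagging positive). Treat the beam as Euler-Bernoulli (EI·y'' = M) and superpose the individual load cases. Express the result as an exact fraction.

Load 1 — uniform load w=18 kN/m over full span:
  M_1 = wLx/2 - wL²/12 - wx²/2 = 18·12·(24/5)/2 - 18·12²/12 - 18·(24/5)²/2 = 2376/25 kN·m
Load 2 — triangular load w₀=2 kN/m (0→w₀ over full span):
  M_2 = 3w₀Lx/20 - w₀L²/30 - w₀x³/(6L) = 3·2·12·(24/5)/20 - 2·12²/30 - 2·(24/5)³/(6·12) = 576/125 kN·m
Load 3 — point force P=12 kN at a=8 m (b=L-a=4):
  M_3 = Pb²(3a+b)x/L³ - Pab²/L²  [x≤a] = 12·4²·(3·8+4)·(24/5)/12³ - 12·8·4²/12² = 64/15 kN·m
Superposition: M = Σ M_i = 38968/375 kN·m ≈ 103.914667 kN·m

M(24/5) = 38968/375 kN·m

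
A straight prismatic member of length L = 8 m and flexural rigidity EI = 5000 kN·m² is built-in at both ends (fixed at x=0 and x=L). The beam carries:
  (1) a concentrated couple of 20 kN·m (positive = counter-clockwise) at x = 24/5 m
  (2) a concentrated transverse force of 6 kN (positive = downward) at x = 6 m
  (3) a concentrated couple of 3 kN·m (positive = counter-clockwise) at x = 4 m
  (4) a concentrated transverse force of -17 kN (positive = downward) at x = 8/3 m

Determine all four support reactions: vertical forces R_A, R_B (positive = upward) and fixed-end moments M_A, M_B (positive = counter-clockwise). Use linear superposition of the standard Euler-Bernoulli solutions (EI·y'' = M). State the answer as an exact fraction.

Load 1 — applied couple M₀=20 kN·m at a=24/5 m (b=L-a=16/5):
  R_A = 6M₀ab/L³ = 6·20·(24/5)·(16/5)/8³ = 18/5 kN
  M_A = M₀b(2a-b)/L² = 20·(16/5)·(2·(24/5)-(16/5))/8² = 32/5 kN·m
  R_B = -6M₀ab/L³ = -6·20·(24/5)·(16/5)/8³ = -18/5 kN
  M_B = M₀a(2b-a)/L² = 20·(24/5)·(2·(16/5)-(24/5))/8² = 12/5 kN·m
Load 2 — point force P=6 kN at a=6 m (b=L-a=2):
  R_A = Pb²(3a+b)/L³ = 6·2²·(3·6+2)/8³ = 15/16 kN
  M_A = Pab²/L² = 6·6·2²/8² = 9/4 kN·m
  R_B = Pa²(a+3b)/L³ = 6·6²·(6+3·2)/8³ = 81/16 kN
  M_B = -Pa²b/L² = -6·6²·2/8² = -27/4 kN·m
Load 3 — applied couple M₀=3 kN·m at a=4 m (b=L-a=4):
  R_A = 6M₀ab/L³ = 6·3·4·4/8³ = 9/16 kN
  M_A = M₀b(2a-b)/L² = 3·4·(2·4-4)/8² = 3/4 kN·m
  R_B = -6M₀ab/L³ = -6·3·4·4/8³ = -9/16 kN
  M_B = M₀a(2b-a)/L² = 3·4·(2·4-4)/8² = 3/4 kN·m
Load 4 — point force P=-17 kN at a=8/3 m (b=L-a=16/3):
  R_A = Pb²(3a+b)/L³ = (-17)·(16/3)²·(3·(8/3)+(16/3))/8³ = -340/27 kN
  M_A = Pab²/L² = (-17)·(8/3)·(16/3)²/8² = -544/27 kN·m
  R_B = Pa²(a+3b)/L³ = (-17)·(8/3)²·((8/3)+3·(16/3))/8³ = -119/27 kN
  M_B = -Pa²b/L² = -(-17)·(8/3)²·(16/3)/8² = 272/27 kN·m
Superposition: R_A = -2023/270 kN, M_A = -1451/135 kN·m, R_B = -947/270 kN, M_B = 874/135 kN·m

R_A = -2023/270 kN, M_A = -1451/135 kN·m, R_B = -947/270 kN, M_B = 874/135 kN·m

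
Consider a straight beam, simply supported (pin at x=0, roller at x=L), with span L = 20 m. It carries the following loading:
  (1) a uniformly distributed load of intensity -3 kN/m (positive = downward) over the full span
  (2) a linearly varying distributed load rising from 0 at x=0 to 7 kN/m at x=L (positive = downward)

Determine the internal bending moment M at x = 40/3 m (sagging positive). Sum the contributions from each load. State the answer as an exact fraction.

Load 1 — uniform load w=-3 kN/m over full span:
  M_1 = wx(L-x)/2 = (-3)·(40/3)·(20-(40/3))/2 = -400/3 kN·m
Load 2 — triangular load w₀=7 kN/m (0→w₀ over full span):
  M_2 = w₀Lx/6 - w₀x³/(6L) = 7·20·(40/3)/6 - 7·(40/3)³/(6·20) = 14000/81 kN·m
Superposition: M = Σ M_i = 3200/81 kN·m ≈ 39.506173 kN·m

M(40/3) = 3200/81 kN·m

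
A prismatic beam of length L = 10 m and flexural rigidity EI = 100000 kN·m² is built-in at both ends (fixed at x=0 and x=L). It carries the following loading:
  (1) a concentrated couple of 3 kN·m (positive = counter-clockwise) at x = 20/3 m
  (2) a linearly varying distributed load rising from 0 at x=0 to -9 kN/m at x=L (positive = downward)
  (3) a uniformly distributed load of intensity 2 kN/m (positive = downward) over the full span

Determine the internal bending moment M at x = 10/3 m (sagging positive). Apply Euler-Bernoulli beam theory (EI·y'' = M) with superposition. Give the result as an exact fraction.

Load 1 — applied couple M₀=3 kN·m at a=20/3 m (b=L-a=10/3):
  M_1 = R_Ax - M_A  [x≤a] with R_A=2/5, M_A=1 = (2/5)·(10/3) - 1 = 1/3 kN·m
Load 2 — triangular load w₀=-9 kN/m (0→w₀ over full span):
  M_2 = 3w₀Lx/20 - w₀L²/30 - w₀x³/(6L) = 3·(-9)·10·(10/3)/20 - (-9)·10²/30 - (-9)·(10/3)³/(6·10) = -85/9 kN·m
Load 3 — uniform load w=2 kN/m over full span:
  M_3 = wLx/2 - wL²/12 - wx²/2 = 2·10·(10/3)/2 - 2·10²/12 - 2·(10/3)²/2 = 50/9 kN·m
Superposition: M = Σ M_i = -32/9 kN·m ≈ -3.555556 kN·m

M(10/3) = -32/9 kN·m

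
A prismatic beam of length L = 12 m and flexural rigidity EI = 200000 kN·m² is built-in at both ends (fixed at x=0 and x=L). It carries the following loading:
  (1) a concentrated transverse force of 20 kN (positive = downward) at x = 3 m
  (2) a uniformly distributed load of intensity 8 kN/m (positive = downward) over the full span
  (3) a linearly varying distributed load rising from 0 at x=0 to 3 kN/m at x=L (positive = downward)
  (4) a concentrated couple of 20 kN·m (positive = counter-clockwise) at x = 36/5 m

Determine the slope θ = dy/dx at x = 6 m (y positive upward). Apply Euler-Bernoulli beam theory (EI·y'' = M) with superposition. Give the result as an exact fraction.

Load 1 — point force P=20 kN at a=3 m (b=L-a=9):
  θ_1 = Pa²(L-x)(2bL-(3b+a)(L-x))/(2L³EI)  [x>a] = 20·3²·(12-6)·(2·9·12-(3·9+3)·(12-6))/(2·12³·200000) = 9/160000 rad
Load 2 — uniform load w=8 kN/m over full span:
  θ_2 = -wx(L-x)(L-2x)/(12EI) = -8·6·(12-6)·(12-2·6)/(12·200000) = 0 rad
Load 3 — triangular load w₀=3 kN/m (0→w₀ over full span):
  θ_3 = -w₀(2x(L-x)(L-2x)(x+2L)+x²(L-x)²)/(120LEI) = -3·(2·6·(12-6)·(12-2·6)·(6+2·12)+6²·(12-6)²)/(120·12·200000) = -27/2000000 rad
Load 4 — applied couple M₀=20 kN·m at a=36/5 m (b=L-a=24/5):
  θ_4 = (R_Ax²/2 - M_Ax)/EI  [x≤a] with R_A=12/5, M_A=32/5 = ((12/5)·6²/2 - (32/5)·6)/200000 = 3/125000 rad
Superposition: θ = Σ θ_i = 267/4000000 rad ≈ 0.000067 rad

θ(6) = 267/4000000 rad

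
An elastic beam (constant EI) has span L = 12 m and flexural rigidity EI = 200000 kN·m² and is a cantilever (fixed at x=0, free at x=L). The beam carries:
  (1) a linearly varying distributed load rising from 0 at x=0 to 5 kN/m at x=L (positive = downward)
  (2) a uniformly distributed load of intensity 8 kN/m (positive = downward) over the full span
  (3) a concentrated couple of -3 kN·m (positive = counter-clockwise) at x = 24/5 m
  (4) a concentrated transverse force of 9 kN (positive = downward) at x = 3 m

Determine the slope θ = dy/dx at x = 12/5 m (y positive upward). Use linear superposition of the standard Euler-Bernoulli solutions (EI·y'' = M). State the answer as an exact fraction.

Load 1 — triangular load w₀=5 kN/m (0→w₀ over full span):
  θ_1 = (w₀Lx²/4-w₀L²x/3-w₀x⁴/(24L))/EI = (5·12·(12/5)²/4-5·12²·(12/5)/3-5·(12/5)⁴/(24·12))/200000 = -7659/3125000 rad
Load 2 — uniform load w=8 kN/m over full span:
  θ_2 = -wx(x²-3Lx+3L²)/(6EI) = -8·(12/5)·((12/5)²-3·12·(12/5)+3·12²)/(6·200000) = -2196/390625 rad
Load 3 — applied couple M₀=-3 kN·m at a=24/5 m (b=L-a=36/5):
  θ_3 = M₀x/EI  [x≤a] = (-3)·(12/5)/200000 = -9/250000 rad
Load 4 — point force P=9 kN at a=3 m (b=L-a=9):
  θ_4 = -Px(2a-x)/(2EI)  [x≤a] = -9·(12/5)·(2·3-(12/5))/(2·200000) = -243/1250000 rad
Superposition: θ = Σ θ_i = -25947/3125000 rad ≈ -0.008303 rad

θ(12/5) = -25947/3125000 rad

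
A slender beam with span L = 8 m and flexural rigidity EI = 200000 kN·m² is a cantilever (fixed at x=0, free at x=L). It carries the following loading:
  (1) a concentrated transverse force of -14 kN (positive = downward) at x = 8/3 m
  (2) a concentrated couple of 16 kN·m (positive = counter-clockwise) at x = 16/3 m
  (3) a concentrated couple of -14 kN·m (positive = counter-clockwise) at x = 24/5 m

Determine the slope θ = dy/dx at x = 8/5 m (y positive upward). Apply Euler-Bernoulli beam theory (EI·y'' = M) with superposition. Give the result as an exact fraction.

θ(8/5) = 211/937500 rad

Load 1 — point force P=-14 kN at a=8/3 m (b=L-a=16/3):
  θ_1 = -Px(2a-x)/(2EI)  [x≤a] = -(-14)·(8/5)·(2·(8/3)-(8/5))/(2·200000) = 49/234375 rad
Load 2 — applied couple M₀=16 kN·m at a=16/3 m (b=L-a=8/3):
  θ_2 = M₀x/EI  [x≤a] = 16·(8/5)/200000 = 2/15625 rad
Load 3 — applied couple M₀=-14 kN·m at a=24/5 m (b=L-a=16/5):
  θ_3 = M₀x/EI  [x≤a] = (-14)·(8/5)/200000 = -7/62500 rad
Superposition: θ = Σ θ_i = 211/937500 rad ≈ 0.000225 rad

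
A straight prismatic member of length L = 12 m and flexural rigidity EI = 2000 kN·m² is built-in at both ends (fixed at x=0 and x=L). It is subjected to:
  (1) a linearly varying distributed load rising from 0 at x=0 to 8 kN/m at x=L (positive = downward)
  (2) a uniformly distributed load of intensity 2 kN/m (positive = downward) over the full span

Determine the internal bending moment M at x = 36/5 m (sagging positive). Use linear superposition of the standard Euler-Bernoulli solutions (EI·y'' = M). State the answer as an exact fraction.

M(36/5) = 4296/125 kN·m

Load 1 — triangular load w₀=8 kN/m (0→w₀ over full span):
  M_1 = 3w₀Lx/20 - w₀L²/30 - w₀x³/(6L) = 3·8·12·(36/5)/20 - 8·12²/30 - 8·(36/5)³/(6·12) = 2976/125 kN·m
Load 2 — uniform load w=2 kN/m over full span:
  M_2 = wLx/2 - wL²/12 - wx²/2 = 2·12·(36/5)/2 - 2·12²/12 - 2·(36/5)²/2 = 264/25 kN·m
Superposition: M = Σ M_i = 4296/125 kN·m ≈ 34.368000 kN·m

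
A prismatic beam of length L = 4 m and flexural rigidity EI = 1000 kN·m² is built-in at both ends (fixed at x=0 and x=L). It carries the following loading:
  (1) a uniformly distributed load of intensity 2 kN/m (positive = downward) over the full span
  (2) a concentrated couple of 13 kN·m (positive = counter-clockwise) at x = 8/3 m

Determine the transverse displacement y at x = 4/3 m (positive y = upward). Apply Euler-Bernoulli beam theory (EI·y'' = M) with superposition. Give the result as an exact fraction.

Load 1 — uniform load w=2 kN/m over full span:
  y_1 = -wx²(L-x)²/(24EI) = -2·(4/3)²·(4-(4/3))²/(24·1000) = -32/30375 m
Load 2 — applied couple M₀=13 kN·m at a=8/3 m (b=L-a=4/3):
  y_2 = (R_Ax³/6 - M_Ax²/2)/EI  [x≤a] with R_A=13/3, M_A=13/3 = ((13/3)·(4/3)³/6 - (13/3)·(4/3)²/2)/1000 = -13/6075 m
Superposition: y = Σ y_i = -97/30375 m ≈ -0.003193 m

y(4/3) = -97/30375 m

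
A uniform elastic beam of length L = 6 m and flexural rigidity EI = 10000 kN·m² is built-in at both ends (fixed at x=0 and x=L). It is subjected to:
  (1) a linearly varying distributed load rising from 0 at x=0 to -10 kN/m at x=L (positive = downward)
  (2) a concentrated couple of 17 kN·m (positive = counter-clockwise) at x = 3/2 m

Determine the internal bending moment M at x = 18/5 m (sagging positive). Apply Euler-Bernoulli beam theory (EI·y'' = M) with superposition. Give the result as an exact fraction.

M(18/5) = -3911/400 kN·m

Load 1 — triangular load w₀=-10 kN/m (0→w₀ over full span):
  M_1 = 3w₀Lx/20 - w₀L²/30 - w₀x³/(6L) = 3·(-10)·6·(18/5)/20 - (-10)·6²/30 - (-10)·(18/5)³/(6·6) = -186/25 kN·m
Load 2 — applied couple M₀=17 kN·m at a=3/2 m (b=L-a=9/2):
  M_2 = R_Ax - M_A - M₀  [x>a] with R_A=51/16, M_A=-51/16 = (51/16)·(18/5) - (-51/16) - 17 = -187/80 kN·m
Superposition: M = Σ M_i = -3911/400 kN·m ≈ -9.777500 kN·m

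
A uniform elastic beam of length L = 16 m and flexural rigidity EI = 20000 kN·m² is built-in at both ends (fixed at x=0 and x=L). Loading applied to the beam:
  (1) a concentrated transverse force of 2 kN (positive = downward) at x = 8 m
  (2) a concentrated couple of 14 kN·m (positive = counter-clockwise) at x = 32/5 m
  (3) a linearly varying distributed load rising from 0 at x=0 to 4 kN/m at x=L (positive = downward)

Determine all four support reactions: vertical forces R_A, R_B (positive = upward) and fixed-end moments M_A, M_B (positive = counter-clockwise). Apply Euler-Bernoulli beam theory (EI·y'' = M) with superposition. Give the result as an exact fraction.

Load 1 — point force P=2 kN at a=8 m (b=L-a=8):
  R_A = Pb²(3a+b)/L³ = 2·8²·(3·8+8)/16³ = 1 kN
  M_A = Pab²/L² = 2·8·8²/16² = 4 kN·m
  R_B = Pa²(a+3b)/L³ = 2·8²·(8+3·8)/16³ = 1 kN
  M_B = -Pa²b/L² = -2·8²·8/16² = -4 kN·m
Load 2 — applied couple M₀=14 kN·m at a=32/5 m (b=L-a=48/5):
  R_A = 6M₀ab/L³ = 6·14·(32/5)·(48/5)/16³ = 63/50 kN
  M_A = M₀b(2a-b)/L² = 14·(48/5)·(2·(32/5)-(48/5))/16² = 42/25 kN·m
  R_B = -6M₀ab/L³ = -6·14·(32/5)·(48/5)/16³ = -63/50 kN
  M_B = M₀a(2b-a)/L² = 14·(32/5)·(2·(48/5)-(32/5))/16² = 112/25 kN·m
Load 3 — triangular load w₀=4 kN/m (0→w₀ over full span):
  R_A = 3w₀L/20 = 3·4·16/20 = 48/5 kN
  M_A = w₀L²/30 = 4·16²/30 = 512/15 kN·m
  R_B = 7w₀L/20 = 7·4·16/20 = 112/5 kN
  M_B = -w₀L²/20 = -4·16²/20 = -256/5 kN·m
Superposition: R_A = 593/50 kN, M_A = 2986/75 kN·m, R_B = 1107/50 kN, M_B = -1268/25 kN·m

R_A = 593/50 kN, M_A = 2986/75 kN·m, R_B = 1107/50 kN, M_B = -1268/25 kN·m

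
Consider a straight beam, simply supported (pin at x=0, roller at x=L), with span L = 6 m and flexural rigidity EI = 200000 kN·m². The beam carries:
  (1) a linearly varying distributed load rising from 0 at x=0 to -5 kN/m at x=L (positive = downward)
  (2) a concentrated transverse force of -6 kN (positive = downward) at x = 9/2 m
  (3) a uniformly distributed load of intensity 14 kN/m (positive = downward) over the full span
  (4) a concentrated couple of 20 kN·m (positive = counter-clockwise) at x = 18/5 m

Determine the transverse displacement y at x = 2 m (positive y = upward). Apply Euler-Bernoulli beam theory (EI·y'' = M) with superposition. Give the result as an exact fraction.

Load 1 — triangular load w₀=-5 kN/m (0→w₀ over full span):
  y_1 = -w₀x(7L⁴-10L²x²+3x⁴)/(360LEI) = -(-5)·2·(7·6⁴-10·6²·2²+3·2⁴)/(360·6·200000) = 1/5625 m
Load 2 — point force P=-6 kN at a=9/2 m (b=L-a=3/2):
  y_2 = -Pbx(L²-b²-x²)/(6LEI)  [x≤a] = -(-6)·(3/2)·2·(6²-(3/2)²-2²)/(6·6·200000) = 119/1600000 m
Load 3 — uniform load w=14 kN/m over full span:
  y_3 = -wx(L³-2Lx²+x³)/(24EI) = -14·2·(6³-2·6·2²+2³)/(24·200000) = -77/75000 m
Load 4 — applied couple M₀=20 kN·m at a=18/5 m (b=L-a=12/5):
  y_4 = (M₀x³/(6L)+C₁x)/EI  [x≤a] with C₁=M₀(3b²-L²)/(6L)=-52/5 = (20·2³/(6·6)+(-52/5)·2)/200000 = -23/281250 m
Superposition: y = Σ y_i = -20551/24000000 m ≈ -0.000856 m

y(2) = -20551/24000000 m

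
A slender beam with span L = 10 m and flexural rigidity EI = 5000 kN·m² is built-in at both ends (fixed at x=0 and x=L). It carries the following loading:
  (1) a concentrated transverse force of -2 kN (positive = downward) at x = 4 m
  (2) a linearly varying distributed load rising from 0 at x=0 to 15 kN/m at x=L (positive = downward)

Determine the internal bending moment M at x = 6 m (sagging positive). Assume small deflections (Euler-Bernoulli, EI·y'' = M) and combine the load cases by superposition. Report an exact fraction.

Load 1 — point force P=-2 kN at a=4 m (b=L-a=6):
  M_1 = Pa²(a+3b)(L-x)/L³ - Pa²b/L²  [x>a] = (-2)·4²·(4+3·6)·(10-6)/10³ - (-2)·4²·6/10² = -112/125 kN·m
Load 2 — triangular load w₀=15 kN/m (0→w₀ over full span):
  M_2 = 3w₀Lx/20 - w₀L²/30 - w₀x³/(6L) = 3·15·10·6/20 - 15·10²/30 - 15·6³/(6·10) = 31 kN·m
Superposition: M = Σ M_i = 3763/125 kN·m ≈ 30.104000 kN·m

M(6) = 3763/125 kN·m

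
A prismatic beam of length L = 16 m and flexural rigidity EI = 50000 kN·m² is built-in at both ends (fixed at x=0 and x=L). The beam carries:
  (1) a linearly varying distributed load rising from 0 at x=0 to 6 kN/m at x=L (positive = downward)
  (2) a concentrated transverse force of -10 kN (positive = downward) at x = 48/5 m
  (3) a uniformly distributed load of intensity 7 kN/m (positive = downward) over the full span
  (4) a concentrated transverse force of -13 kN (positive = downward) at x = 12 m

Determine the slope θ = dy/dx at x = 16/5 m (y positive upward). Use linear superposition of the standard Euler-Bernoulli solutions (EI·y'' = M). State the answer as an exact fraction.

θ(16/5) = -21031/3906250 rad

Load 1 — triangular load w₀=6 kN/m (0→w₀ over full span):
  θ_1 = -w₀(2x(L-x)(L-2x)(x+2L)+x²(L-x)²)/(120LEI) = -6·(2·(16/5)·(16-(16/5))·(16-2·(16/5))·((16/5)+2·16)+(16/5)²·(16-(16/5))²)/(120·16·50000) = -3584/1953125 rad
Load 2 — point force P=-10 kN at a=48/5 m (b=L-a=32/5):
  θ_2 = -Pb²x(2aL-(3a+b)x)/(2L³EI)  [x≤a] = -(-10)·(32/5)²·(16/5)·(2·(48/5)·16-(3·(48/5)+(32/5))·(16/5))/(2·16³·50000) = 1216/1953125 rad
Load 3 — uniform load w=7 kN/m over full span:
  θ_3 = -wx(L-x)(L-2x)/(12EI) = -7·(16/5)·(16-(16/5))·(16-2·(16/5))/(12·50000) = -1792/390625 rad
Load 4 — point force P=-13 kN at a=12 m (b=L-a=4):
  θ_4 = -Pb²x(2aL-(3a+b)x)/(2L³EI)  [x≤a] = -(-13)·4²·(16/5)·(2·12·16-(3·12+4)·(16/5))/(2·16³·50000) = 13/31250 rad
Superposition: θ = Σ θ_i = -21031/3906250 rad ≈ -0.005384 rad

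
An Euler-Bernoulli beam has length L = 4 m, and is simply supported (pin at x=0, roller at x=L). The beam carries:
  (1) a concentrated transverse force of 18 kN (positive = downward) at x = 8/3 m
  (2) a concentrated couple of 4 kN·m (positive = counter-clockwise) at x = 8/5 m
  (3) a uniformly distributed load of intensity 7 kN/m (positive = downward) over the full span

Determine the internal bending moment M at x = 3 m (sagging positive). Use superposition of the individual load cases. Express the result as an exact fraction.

M(3) = 43/2 kN·m

Load 1 — point force P=18 kN at a=8/3 m (b=L-a=4/3):
  M_1 = Pa(L-x)/L  [x>a] = 18·(8/3)·(4-3)/4 = 12 kN·m
Load 2 — applied couple M₀=4 kN·m at a=8/5 m (b=L-a=12/5):
  M_2 = M₀x/L - M₀  [x>a] = 4·3/4 - 4 = -1 kN·m
Load 3 — uniform load w=7 kN/m over full span:
  M_3 = wx(L-x)/2 = 7·3·(4-3)/2 = 21/2 kN·m
Superposition: M = Σ M_i = 43/2 kN·m ≈ 21.500000 kN·m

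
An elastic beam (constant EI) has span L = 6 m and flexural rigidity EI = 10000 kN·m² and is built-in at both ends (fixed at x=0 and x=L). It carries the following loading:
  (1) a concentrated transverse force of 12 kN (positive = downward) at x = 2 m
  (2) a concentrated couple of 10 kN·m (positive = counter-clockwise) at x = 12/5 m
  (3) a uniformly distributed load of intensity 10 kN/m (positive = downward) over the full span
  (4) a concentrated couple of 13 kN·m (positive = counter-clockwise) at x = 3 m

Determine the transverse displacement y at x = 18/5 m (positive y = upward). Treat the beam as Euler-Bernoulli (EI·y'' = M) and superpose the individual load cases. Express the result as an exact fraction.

Load 1 — point force P=12 kN at a=2 m (b=L-a=4):
  y_1 = -Pa²(L-x)²(3bL-(3b+a)(L-x))/(6L³EI)  [x>a] = -12·2²·(6-(18/5))²·(3·4·6-(3·4+2)·(6-(18/5)))/(6·6³·10000) = -64/78125 m
Load 2 — applied couple M₀=10 kN·m at a=12/5 m (b=L-a=18/5):
  y_2 = (R_Ax³/6 - M_Ax²/2 - M₀(x-a)²/2)/EI  [x>a] with R_A=12/5, M_A=6/5 = ((12/5)·(18/5)³/6 - (6/5)·(18/5)²/2 - 10·((18/5)-(12/5))²/2)/10000 = 144/390625 m
Load 3 — uniform load w=10 kN/m over full span:
  y_3 = -wx²(L-x)²/(24EI) = -10·(18/5)²·(6-(18/5))²/(24·10000) = -243/78125 m
Load 4 — applied couple M₀=13 kN·m at a=3 m (b=L-a=3):
  y_4 = (R_Ax³/6 - M_Ax²/2 - M₀(x-a)²/2)/EI  [x>a] with R_A=13/4, M_A=13/4 = ((13/4)·(18/5)³/6 - (13/4)·(18/5)²/2 - 13·((18/5)-3)²/2)/10000 = 117/625000 m
Superposition: y = Σ y_i = -10543/3125000 m ≈ -0.003374 m

y(18/5) = -10543/3125000 m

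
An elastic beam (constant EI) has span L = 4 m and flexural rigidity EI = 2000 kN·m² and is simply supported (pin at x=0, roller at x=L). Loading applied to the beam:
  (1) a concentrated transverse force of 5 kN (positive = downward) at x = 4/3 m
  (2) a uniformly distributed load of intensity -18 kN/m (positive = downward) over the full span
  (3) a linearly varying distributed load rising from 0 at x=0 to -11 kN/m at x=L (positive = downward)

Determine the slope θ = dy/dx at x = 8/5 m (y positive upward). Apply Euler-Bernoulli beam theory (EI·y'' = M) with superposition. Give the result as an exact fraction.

θ(8/5) = 58256/6328125 rad

Load 1 — point force P=5 kN at a=4/3 m (b=L-a=8/3):
  θ_1 = -Pa(2L²-6Lx+3x²+a²)/(6LEI)  [x>a] = -5·(4/3)·(2·4²-6·4·(8/5)+3·(8/5)²+(4/3)²)/(6·4·2000) = -43/101250 rad
Load 2 — uniform load w=-18 kN/m over full span:
  θ_2 = -w(L³-6Lx²+4x³)/(24EI) = -(-18)·(4³-6·4·(8/5)²+4·(8/5)³)/(24·2000) = 111/15625 rad
Load 3 — triangular load w₀=-11 kN/m (0→w₀ over full span):
  θ_3 = -w₀(7L⁴-30L²x²+15x⁴)/(360LEI) = -(-11)·(7·4⁴-30·4²·(8/5)²+15·(8/5)⁴)/(360·4·2000) = 3553/1406250 rad
Superposition: θ = Σ θ_i = 58256/6328125 rad ≈ 0.009206 rad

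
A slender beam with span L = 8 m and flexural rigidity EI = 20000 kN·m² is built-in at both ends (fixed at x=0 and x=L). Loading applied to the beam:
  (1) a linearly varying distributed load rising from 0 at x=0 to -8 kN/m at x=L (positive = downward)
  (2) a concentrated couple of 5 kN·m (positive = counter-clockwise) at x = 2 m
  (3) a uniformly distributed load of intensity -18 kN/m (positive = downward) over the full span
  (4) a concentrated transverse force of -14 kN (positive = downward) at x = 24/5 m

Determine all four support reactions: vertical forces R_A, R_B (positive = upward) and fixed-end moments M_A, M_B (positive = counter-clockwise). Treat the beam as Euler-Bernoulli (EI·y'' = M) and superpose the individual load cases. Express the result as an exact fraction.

R_A = -686599/8000 kN, M_A = -748537/6000 kN·m, R_B = -833401/8000 kN, M_B = 278581/2000 kN·m

Load 1 — triangular load w₀=-8 kN/m (0→w₀ over full span):
  R_A = 3w₀L/20 = 3·(-8)·8/20 = -48/5 kN
  M_A = w₀L²/30 = (-8)·8²/30 = -256/15 kN·m
  R_B = 7w₀L/20 = 7·(-8)·8/20 = -112/5 kN
  M_B = -w₀L²/20 = -(-8)·8²/20 = 128/5 kN·m
Load 2 — applied couple M₀=5 kN·m at a=2 m (b=L-a=6):
  R_A = 6M₀ab/L³ = 6·5·2·6/8³ = 45/64 kN
  M_A = M₀b(2a-b)/L² = 5·6·(2·2-6)/8² = -15/16 kN·m
  R_B = -6M₀ab/L³ = -6·5·2·6/8³ = -45/64 kN
  M_B = M₀a(2b-a)/L² = 5·2·(2·6-2)/8² = 25/16 kN·m
Load 3 — uniform load w=-18 kN/m over full span:
  R_A = wL/2 = (-18)·8/2 = -72 kN
  M_A = wL²/12 = (-18)·8²/12 = -96 kN·m
  R_B = wL/2 = (-18)·8/2 = -72 kN
  M_B = -wL²/12 = -(-18)·8²/12 = 96 kN·m
Load 4 — point force P=-14 kN at a=24/5 m (b=L-a=16/5):
  R_A = Pb²(3a+b)/L³ = (-14)·(16/5)²·(3·(24/5)+(16/5))/8³ = -616/125 kN
  M_A = Pab²/L² = (-14)·(24/5)·(16/5)²/8² = -1344/125 kN·m
  R_B = Pa²(a+3b)/L³ = (-14)·(24/5)²·((24/5)+3·(16/5))/8³ = -1134/125 kN
  M_B = -Pa²b/L² = -(-14)·(24/5)²·(16/5)/8² = 2016/125 kN·m
Superposition: R_A = -686599/8000 kN, M_A = -748537/6000 kN·m, R_B = -833401/8000 kN, M_B = 278581/2000 kN·m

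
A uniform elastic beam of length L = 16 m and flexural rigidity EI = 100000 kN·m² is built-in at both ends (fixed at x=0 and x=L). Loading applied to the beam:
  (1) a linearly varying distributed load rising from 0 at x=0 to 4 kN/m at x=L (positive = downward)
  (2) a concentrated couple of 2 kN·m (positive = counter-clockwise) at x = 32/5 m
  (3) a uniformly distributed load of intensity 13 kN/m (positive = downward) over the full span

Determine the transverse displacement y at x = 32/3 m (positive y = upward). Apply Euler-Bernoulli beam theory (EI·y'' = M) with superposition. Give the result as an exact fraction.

y(32/3) = -1159648/56953125 m

Load 1 — triangular load w₀=4 kN/m (0→w₀ over full span):
  y_1 = -w₀x²(L-x)²(x+2L)/(120LEI) = -4·(32/3)²·(16-(32/3))²·((32/3)+2·16)/(120·16·100000) = -32768/11390625 m
Load 2 — applied couple M₀=2 kN·m at a=32/5 m (b=L-a=48/5):
  y_2 = (R_Ax³/6 - M_Ax²/2 - M₀(x-a)²/2)/EI  [x>a] with R_A=9/50, M_A=6/25 = ((9/50)·(32/3)³/6 - (6/25)·(32/3)²/2 - 2·((32/3)-(32/5))²/2)/100000 = 32/703125 m
Load 3 — uniform load w=13 kN/m over full span:
  y_3 = -wx²(L-x)²/(24EI) = -13·(32/3)²·(16-(32/3))²/(24·100000) = -13312/759375 m
Superposition: y = Σ y_i = -1159648/56953125 m ≈ -0.020361 m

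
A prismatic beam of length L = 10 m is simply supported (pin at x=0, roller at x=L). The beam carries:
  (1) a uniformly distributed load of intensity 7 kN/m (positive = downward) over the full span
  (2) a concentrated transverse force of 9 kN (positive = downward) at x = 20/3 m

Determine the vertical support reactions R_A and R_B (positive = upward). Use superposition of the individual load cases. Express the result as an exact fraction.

Load 1 — uniform load w=7 kN/m over full span:
  R_A = wL/2 = 7·10/2 = 35 kN
  R_B = wL/2 = 7·10/2 = 35 kN
Load 2 — point force P=9 kN at a=20/3 m (b=L-a=10/3):
  R_A = Pb/L = 9·(10/3)/10 = 3 kN
  R_B = Pa/L = 9·(20/3)/10 = 6 kN
Superposition: R_A = 38 kN, R_B = 41 kN

R_A = 38 kN, R_B = 41 kN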